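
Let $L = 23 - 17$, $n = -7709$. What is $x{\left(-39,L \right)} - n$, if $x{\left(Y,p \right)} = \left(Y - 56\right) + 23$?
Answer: $7637$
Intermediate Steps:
$L = 6$ ($L = 23 - 17 = 6$)
$x{\left(Y,p \right)} = -33 + Y$ ($x{\left(Y,p \right)} = \left(-56 + Y\right) + 23 = -33 + Y$)
$x{\left(-39,L \right)} - n = \left(-33 - 39\right) - -7709 = -72 + 7709 = 7637$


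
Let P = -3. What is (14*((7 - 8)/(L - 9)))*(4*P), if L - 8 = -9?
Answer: -84/5 ≈ -16.800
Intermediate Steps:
L = -1 (L = 8 - 9 = -1)
(14*((7 - 8)/(L - 9)))*(4*P) = (14*((7 - 8)/(-1 - 9)))*(4*(-3)) = (14*(-1/(-10)))*(-12) = (14*(-1*(-⅒)))*(-12) = (14*(⅒))*(-12) = (7/5)*(-12) = -84/5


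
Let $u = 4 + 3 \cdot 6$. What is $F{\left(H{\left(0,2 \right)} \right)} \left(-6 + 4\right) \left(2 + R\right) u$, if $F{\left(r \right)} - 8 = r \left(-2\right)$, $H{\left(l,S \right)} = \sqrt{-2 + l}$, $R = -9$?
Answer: $2464 - 616 i \sqrt{2} \approx 2464.0 - 871.16 i$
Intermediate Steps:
$F{\left(r \right)} = 8 - 2 r$ ($F{\left(r \right)} = 8 + r \left(-2\right) = 8 - 2 r$)
$u = 22$ ($u = 4 + 18 = 22$)
$F{\left(H{\left(0,2 \right)} \right)} \left(-6 + 4\right) \left(2 + R\right) u = \left(8 - 2 \sqrt{-2 + 0}\right) \left(-6 + 4\right) \left(2 - 9\right) 22 = \left(8 - 2 \sqrt{-2}\right) \left(\left(-2\right) \left(-7\right)\right) 22 = \left(8 - 2 i \sqrt{2}\right) 14 \cdot 22 = \left(112 - 28 i \sqrt{2}\right) 22 = 2464 - 616 i \sqrt{2}$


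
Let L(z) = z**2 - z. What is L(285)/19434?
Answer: 13490/3239 ≈ 4.1649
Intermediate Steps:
L(285)/19434 = (285*(-1 + 285))/19434 = (285*284)*(1/19434) = 80940*(1/19434) = 13490/3239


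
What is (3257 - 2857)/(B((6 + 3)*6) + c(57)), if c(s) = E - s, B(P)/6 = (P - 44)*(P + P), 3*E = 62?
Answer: 1200/19331 ≈ 0.062076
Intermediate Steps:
E = 62/3 (E = (1/3)*62 = 62/3 ≈ 20.667)
B(P) = 12*P*(-44 + P) (B(P) = 6*((P - 44)*(P + P)) = 6*((-44 + P)*(2*P)) = 6*(2*P*(-44 + P)) = 12*P*(-44 + P))
c(s) = 62/3 - s
(3257 - 2857)/(B((6 + 3)*6) + c(57)) = (3257 - 2857)/(12*((6 + 3)*6)*(-44 + (6 + 3)*6) + (62/3 - 1*57)) = 400/(12*(9*6)*(-44 + 9*6) + (62/3 - 57)) = 400/(12*54*(-44 + 54) - 109/3) = 400/(12*54*10 - 109/3) = 400/(6480 - 109/3) = 400/(19331/3) = 400*(3/19331) = 1200/19331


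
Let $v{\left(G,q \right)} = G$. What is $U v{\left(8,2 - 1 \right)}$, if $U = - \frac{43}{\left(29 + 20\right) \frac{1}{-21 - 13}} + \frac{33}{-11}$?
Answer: $\frac{10520}{49} \approx 214.69$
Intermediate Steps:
$U = \frac{1315}{49}$ ($U = - \frac{43}{49 \frac{1}{-34}} + 33 \left(- \frac{1}{11}\right) = - \frac{43}{49 \left(- \frac{1}{34}\right)} - 3 = - \frac{43}{- \frac{49}{34}} - 3 = \left(-43\right) \left(- \frac{34}{49}\right) - 3 = \frac{1462}{49} - 3 = \frac{1315}{49} \approx 26.837$)
$U v{\left(8,2 - 1 \right)} = \frac{1315}{49} \cdot 8 = \frac{10520}{49}$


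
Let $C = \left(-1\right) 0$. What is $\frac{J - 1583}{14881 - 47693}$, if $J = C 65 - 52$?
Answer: $\frac{1635}{32812} \approx 0.049829$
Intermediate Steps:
$C = 0$
$J = -52$ ($J = 0 \cdot 65 - 52 = 0 - 52 = -52$)
$\frac{J - 1583}{14881 - 47693} = \frac{-52 - 1583}{14881 - 47693} = - \frac{1635}{-32812} = \left(-1635\right) \left(- \frac{1}{32812}\right) = \frac{1635}{32812}$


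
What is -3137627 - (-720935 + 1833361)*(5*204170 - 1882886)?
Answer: 958948121709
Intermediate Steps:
-3137627 - (-720935 + 1833361)*(5*204170 - 1882886) = -3137627 - 1112426*(1020850 - 1882886) = -3137627 - 1112426*(-862036) = -3137627 - 1*(-958951259336) = -3137627 + 958951259336 = 958948121709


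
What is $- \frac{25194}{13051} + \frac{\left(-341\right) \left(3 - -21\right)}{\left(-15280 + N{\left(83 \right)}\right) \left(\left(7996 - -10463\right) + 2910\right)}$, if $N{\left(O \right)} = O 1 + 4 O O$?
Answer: $- \frac{2217942960586}{1148920732007} \approx -1.9305$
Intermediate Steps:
$N{\left(O \right)} = O + 4 O^{2}$
$- \frac{25194}{13051} + \frac{\left(-341\right) \left(3 - -21\right)}{\left(-15280 + N{\left(83 \right)}\right) \left(\left(7996 - -10463\right) + 2910\right)} = - \frac{25194}{13051} + \frac{\left(-341\right) \left(3 - -21\right)}{\left(-15280 + 83 \left(1 + 4 \cdot 83\right)\right) \left(\left(7996 - -10463\right) + 2910\right)} = \left(-25194\right) \frac{1}{13051} + \frac{\left(-341\right) \left(3 + 21\right)}{\left(-15280 + 83 \left(1 + 332\right)\right) \left(\left(7996 + 10463\right) + 2910\right)} = - \frac{25194}{13051} + \frac{\left(-341\right) 24}{\left(-15280 + 83 \cdot 333\right) \left(18459 + 2910\right)} = - \frac{25194}{13051} - \frac{8184}{\left(-15280 + 27639\right) 21369} = - \frac{25194}{13051} - \frac{8184}{12359 \cdot 21369} = - \frac{25194}{13051} - \frac{8184}{264099471} = - \frac{25194}{13051} - \frac{2728}{88033157} = - \frac{2217942960586}{1148920732007}$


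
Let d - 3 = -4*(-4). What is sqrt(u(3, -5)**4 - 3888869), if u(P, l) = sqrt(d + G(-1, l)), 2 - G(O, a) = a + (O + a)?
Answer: 13*I*sqrt(23005) ≈ 1971.8*I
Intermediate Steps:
G(O, a) = 2 - O - 2*a (G(O, a) = 2 - (a + (O + a)) = 2 - (O + 2*a) = 2 + (-O - 2*a) = 2 - O - 2*a)
d = 19 (d = 3 - 4*(-4) = 3 + 16 = 19)
u(P, l) = sqrt(22 - 2*l) (u(P, l) = sqrt(19 + (2 - 1*(-1) - 2*l)) = sqrt(19 + (2 + 1 - 2*l)) = sqrt(19 + (3 - 2*l)) = sqrt(22 - 2*l))
sqrt(u(3, -5)**4 - 3888869) = sqrt((sqrt(22 - 2*(-5)))**4 - 3888869) = sqrt((sqrt(22 + 10))**4 - 3888869) = sqrt((sqrt(32))**4 - 3888869) = sqrt((4*sqrt(2))**4 - 3888869) = sqrt(1024 - 3888869) = sqrt(-3887845) = 13*I*sqrt(23005)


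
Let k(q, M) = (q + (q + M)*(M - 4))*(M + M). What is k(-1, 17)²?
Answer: 49533444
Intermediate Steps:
k(q, M) = 2*M*(q + (-4 + M)*(M + q)) (k(q, M) = (q + (M + q)*(-4 + M))*(2*M) = (q + (-4 + M)*(M + q))*(2*M) = 2*M*(q + (-4 + M)*(M + q)))
k(-1, 17)² = (2*17*(17² - 4*17 - 3*(-1) + 17*(-1)))² = (2*17*(289 - 68 + 3 - 17))² = (2*17*207)² = 7038² = 49533444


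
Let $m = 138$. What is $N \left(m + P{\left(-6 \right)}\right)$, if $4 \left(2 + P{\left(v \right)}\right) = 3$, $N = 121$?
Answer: $\frac{66187}{4} \approx 16547.0$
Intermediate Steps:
$P{\left(v \right)} = - \frac{5}{4}$ ($P{\left(v \right)} = -2 + \frac{1}{4} \cdot 3 = -2 + \frac{3}{4} = - \frac{5}{4}$)
$N \left(m + P{\left(-6 \right)}\right) = 121 \left(138 - \frac{5}{4}\right) = 121 \cdot \frac{547}{4} = \frac{66187}{4}$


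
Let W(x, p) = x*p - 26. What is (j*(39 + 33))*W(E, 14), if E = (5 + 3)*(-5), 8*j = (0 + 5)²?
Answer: -131850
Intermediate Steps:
j = 25/8 (j = (0 + 5)²/8 = (⅛)*5² = (⅛)*25 = 25/8 ≈ 3.1250)
E = -40 (E = 8*(-5) = -40)
W(x, p) = -26 + p*x (W(x, p) = p*x - 26 = -26 + p*x)
(j*(39 + 33))*W(E, 14) = (25*(39 + 33)/8)*(-26 + 14*(-40)) = ((25/8)*72)*(-26 - 560) = 225*(-586) = -131850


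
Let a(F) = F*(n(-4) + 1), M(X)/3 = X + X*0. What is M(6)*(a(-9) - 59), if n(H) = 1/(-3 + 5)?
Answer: -1305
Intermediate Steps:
M(X) = 3*X (M(X) = 3*(X + X*0) = 3*(X + 0) = 3*X)
n(H) = ½ (n(H) = 1/2 = ½)
a(F) = 3*F/2 (a(F) = F*(½ + 1) = F*(3/2) = 3*F/2)
M(6)*(a(-9) - 59) = (3*6)*((3/2)*(-9) - 59) = 18*(-27/2 - 59) = 18*(-145/2) = -1305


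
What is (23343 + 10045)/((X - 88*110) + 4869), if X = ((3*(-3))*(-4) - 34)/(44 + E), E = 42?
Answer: -358921/51718 ≈ -6.9400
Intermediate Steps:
X = 1/43 (X = ((3*(-3))*(-4) - 34)/(44 + 42) = (-9*(-4) - 34)/86 = (36 - 34)*(1/86) = 2*(1/86) = 1/43 ≈ 0.023256)
(23343 + 10045)/((X - 88*110) + 4869) = (23343 + 10045)/((1/43 - 88*110) + 4869) = 33388/((1/43 - 9680) + 4869) = 33388/(-416239/43 + 4869) = 33388/(-206872/43) = 33388*(-43/206872) = -358921/51718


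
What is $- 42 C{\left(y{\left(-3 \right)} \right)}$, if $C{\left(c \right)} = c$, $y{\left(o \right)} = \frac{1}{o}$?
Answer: $14$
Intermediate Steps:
$- 42 C{\left(y{\left(-3 \right)} \right)} = - \frac{42}{-3} = \left(-42\right) \left(- \frac{1}{3}\right) = 14$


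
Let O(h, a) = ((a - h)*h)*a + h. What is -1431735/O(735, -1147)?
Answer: -95449/105774095 ≈ -0.00090239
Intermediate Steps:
O(h, a) = h + a*h*(a - h) (O(h, a) = (h*(a - h))*a + h = a*h*(a - h) + h = h + a*h*(a - h))
-1431735/O(735, -1147) = -1431735*1/(735*(1 + (-1147)² - 1*(-1147)*735)) = -1431735*1/(735*(1 + 1315609 + 843045)) = -1431735/(735*2158655) = -1431735/1586611425 = -1431735*1/1586611425 = -95449/105774095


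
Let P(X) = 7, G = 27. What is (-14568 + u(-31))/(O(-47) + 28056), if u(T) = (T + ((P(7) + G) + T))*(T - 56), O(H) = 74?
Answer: -6066/14065 ≈ -0.43128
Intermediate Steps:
u(T) = (-56 + T)*(34 + 2*T) (u(T) = (T + ((7 + 27) + T))*(T - 56) = (T + (34 + T))*(-56 + T) = (34 + 2*T)*(-56 + T) = (-56 + T)*(34 + 2*T))
(-14568 + u(-31))/(O(-47) + 28056) = (-14568 + (-1904 - 78*(-31) + 2*(-31)²))/(74 + 28056) = (-14568 + (-1904 + 2418 + 2*961))/28130 = (-14568 + (-1904 + 2418 + 1922))*(1/28130) = (-14568 + 2436)*(1/28130) = -12132*1/28130 = -6066/14065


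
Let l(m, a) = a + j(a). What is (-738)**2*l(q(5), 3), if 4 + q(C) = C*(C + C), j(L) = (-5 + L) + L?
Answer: 2178576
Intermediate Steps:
j(L) = -5 + 2*L
q(C) = -4 + 2*C**2 (q(C) = -4 + C*(C + C) = -4 + C*(2*C) = -4 + 2*C**2)
l(m, a) = -5 + 3*a (l(m, a) = a + (-5 + 2*a) = -5 + 3*a)
(-738)**2*l(q(5), 3) = (-738)**2*(-5 + 3*3) = 544644*(-5 + 9) = 544644*4 = 2178576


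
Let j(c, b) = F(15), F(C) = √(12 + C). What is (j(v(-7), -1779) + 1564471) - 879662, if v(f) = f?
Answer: 684809 + 3*√3 ≈ 6.8481e+5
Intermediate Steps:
j(c, b) = 3*√3 (j(c, b) = √(12 + 15) = √27 = 3*√3)
(j(v(-7), -1779) + 1564471) - 879662 = (3*√3 + 1564471) - 879662 = (1564471 + 3*√3) - 879662 = 684809 + 3*√3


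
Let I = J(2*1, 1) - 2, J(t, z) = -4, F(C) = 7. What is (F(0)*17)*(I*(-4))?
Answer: 2856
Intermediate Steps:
I = -6 (I = -4 - 2 = -6)
(F(0)*17)*(I*(-4)) = (7*17)*(-6*(-4)) = 119*24 = 2856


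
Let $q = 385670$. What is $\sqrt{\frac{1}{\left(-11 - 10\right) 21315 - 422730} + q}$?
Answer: $\frac{\sqrt{3606730698821005}}{96705} \approx 621.02$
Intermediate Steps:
$\sqrt{\frac{1}{\left(-11 - 10\right) 21315 - 422730} + q} = \sqrt{\frac{1}{\left(-11 - 10\right) 21315 - 422730} + 385670} = \sqrt{\frac{1}{\left(-21\right) 21315 - 422730} + 385670} = \sqrt{\frac{1}{-447615 - 422730} + 385670} = \sqrt{\frac{1}{-870345} + 385670} = \sqrt{- \frac{1}{870345} + 385670} = \sqrt{\frac{335665956149}{870345}} = \frac{\sqrt{3606730698821005}}{96705}$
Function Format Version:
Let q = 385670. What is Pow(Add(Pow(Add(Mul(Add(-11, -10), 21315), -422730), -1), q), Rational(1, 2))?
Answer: Mul(Rational(1, 96705), Pow(3606730698821005, Rational(1, 2))) ≈ 621.02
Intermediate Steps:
Pow(Add(Pow(Add(Mul(Add(-11, -10), 21315), -422730), -1), q), Rational(1, 2)) = Pow(Add(Pow(Add(Mul(Add(-11, -10), 21315), -422730), -1), 385670), Rational(1, 2)) = Pow(Add(Pow(Add(Mul(-21, 21315), -422730), -1), 385670), Rational(1, 2)) = Pow(Add(Pow(Add(-447615, -422730), -1), 385670), Rational(1, 2)) = Pow(Add(Pow(-870345, -1), 385670), Rational(1, 2)) = Pow(Add(Rational(-1, 870345), 385670), Rational(1, 2)) = Pow(Rational(335665956149, 870345), Rational(1, 2)) = Mul(Rational(1, 96705), Pow(3606730698821005, Rational(1, 2)))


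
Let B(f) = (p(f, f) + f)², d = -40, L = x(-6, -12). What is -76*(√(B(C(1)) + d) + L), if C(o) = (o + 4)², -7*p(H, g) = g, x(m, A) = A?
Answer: 912 - 152*√5135/7 ≈ -644.02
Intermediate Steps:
p(H, g) = -g/7
C(o) = (4 + o)²
L = -12
B(f) = 36*f²/49 (B(f) = (-f/7 + f)² = (6*f/7)² = 36*f²/49)
-76*(√(B(C(1)) + d) + L) = -76*(√(36*((4 + 1)²)²/49 - 40) - 12) = -76*(√(36*(5²)²/49 - 40) - 12) = -76*(√((36/49)*25² - 40) - 12) = -76*(√((36/49)*625 - 40) - 12) = -76*(√(22500/49 - 40) - 12) = -76*(√(20540/49) - 12) = -76*(2*√5135/7 - 12) = -76*(-12 + 2*√5135/7) = 912 - 152*√5135/7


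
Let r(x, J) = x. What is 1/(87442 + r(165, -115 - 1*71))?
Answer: 1/87607 ≈ 1.1415e-5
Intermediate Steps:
1/(87442 + r(165, -115 - 1*71)) = 1/(87442 + 165) = 1/87607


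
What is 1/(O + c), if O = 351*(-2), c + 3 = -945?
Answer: -1/1650 ≈ -0.00060606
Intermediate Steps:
c = -948 (c = -3 - 945 = -948)
O = -702
1/(O + c) = 1/(-702 - 948) = 1/(-1650) = -1/1650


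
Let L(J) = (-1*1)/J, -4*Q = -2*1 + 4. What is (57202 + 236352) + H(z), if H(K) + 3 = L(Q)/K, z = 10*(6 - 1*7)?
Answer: 1467754/5 ≈ 2.9355e+5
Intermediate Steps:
z = -10 (z = 10*(6 - 7) = 10*(-1) = -10)
Q = -1/2 (Q = -(-2*1 + 4)/4 = -(-2 + 4)/4 = -1/4*2 = -1/2 ≈ -0.50000)
L(J) = -1/J
H(K) = -3 + 2/K (H(K) = -3 + (-1/(-1/2))/K = -3 + (-1*(-2))/K = -3 + 2/K)
(57202 + 236352) + H(z) = (57202 + 236352) + (-3 + 2/(-10)) = 293554 + (-3 + 2*(-1/10)) = 293554 + (-3 - 1/5) = 293554 - 16/5 = 1467754/5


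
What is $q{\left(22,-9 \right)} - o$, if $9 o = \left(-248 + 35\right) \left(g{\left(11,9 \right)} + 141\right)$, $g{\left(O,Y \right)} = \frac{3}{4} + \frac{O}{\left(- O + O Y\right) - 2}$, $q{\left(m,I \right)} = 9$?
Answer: $\frac{1737257}{516} \approx 3366.8$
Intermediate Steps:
$g{\left(O,Y \right)} = \frac{3}{4} + \frac{O}{-2 - O + O Y}$ ($g{\left(O,Y \right)} = 3 \cdot \frac{1}{4} + \frac{O}{-2 - O + O Y} = \frac{3}{4} + \frac{O}{-2 - O + O Y}$)
$o = - \frac{1732613}{516}$ ($o = \frac{\left(-248 + 35\right) \left(\frac{6 - 11 - 33 \cdot 9}{4 \left(2 + 11 - 11 \cdot 9\right)} + 141\right)}{9} = \frac{\left(-213\right) \left(\frac{6 - 11 - 297}{4 \left(2 + 11 - 99\right)} + 141\right)}{9} = \frac{\left(-213\right) \left(\frac{1}{4} \frac{1}{-86} \left(-302\right) + 141\right)}{9} = \frac{\left(-213\right) \left(\frac{1}{4} \left(- \frac{1}{86}\right) \left(-302\right) + 141\right)}{9} = \frac{\left(-213\right) \left(\frac{151}{172} + 141\right)}{9} = \frac{\left(-213\right) \frac{24403}{172}}{9} = \frac{1}{9} \left(- \frac{5197839}{172}\right) = - \frac{1732613}{516} \approx -3357.8$)
$q{\left(22,-9 \right)} - o = 9 - - \frac{1732613}{516} = 9 + \frac{1732613}{516} = \frac{1737257}{516}$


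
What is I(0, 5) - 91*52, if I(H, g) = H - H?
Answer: -4732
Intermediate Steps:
I(H, g) = 0
I(0, 5) - 91*52 = 0 - 91*52 = 0 - 4732 = -4732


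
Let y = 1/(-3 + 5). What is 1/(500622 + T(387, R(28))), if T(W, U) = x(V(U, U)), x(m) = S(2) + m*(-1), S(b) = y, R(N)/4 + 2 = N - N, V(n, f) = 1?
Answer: 2/1001243 ≈ 1.9975e-6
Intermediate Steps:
y = ½ (y = 1/2 = ½ ≈ 0.50000)
R(N) = -8 (R(N) = -8 + 4*(N - N) = -8 + 4*0 = -8 + 0 = -8)
S(b) = ½
x(m) = ½ - m (x(m) = ½ + m*(-1) = ½ - m)
T(W, U) = -½ (T(W, U) = ½ - 1*1 = ½ - 1 = -½)
1/(500622 + T(387, R(28))) = 1/(500622 - ½) = 1/(1001243/2) = 2/1001243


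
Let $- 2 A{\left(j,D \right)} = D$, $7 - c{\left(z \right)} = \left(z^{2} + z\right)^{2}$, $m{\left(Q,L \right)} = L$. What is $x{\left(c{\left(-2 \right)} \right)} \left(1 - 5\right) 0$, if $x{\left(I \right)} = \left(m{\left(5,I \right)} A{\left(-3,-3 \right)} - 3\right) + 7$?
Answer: $0$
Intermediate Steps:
$c{\left(z \right)} = 7 - \left(z + z^{2}\right)^{2}$ ($c{\left(z \right)} = 7 - \left(z^{2} + z\right)^{2} = 7 - \left(z + z^{2}\right)^{2}$)
$A{\left(j,D \right)} = - \frac{D}{2}$
$x{\left(I \right)} = 4 + \frac{3 I}{2}$ ($x{\left(I \right)} = \left(I \left(\left(- \frac{1}{2}\right) \left(-3\right)\right) - 3\right) + 7 = \left(I \frac{3}{2} - 3\right) + 7 = \left(\frac{3 I}{2} - 3\right) + 7 = \left(-3 + \frac{3 I}{2}\right) + 7 = 4 + \frac{3 I}{2}$)
$x{\left(c{\left(-2 \right)} \right)} \left(1 - 5\right) 0 = \left(4 + \frac{3 \left(7 - \left(-2\right)^{2} \left(1 - 2\right)^{2}\right)}{2}\right) \left(1 - 5\right) 0 = \left(4 + \frac{3 \left(7 - 4 \left(-1\right)^{2}\right)}{2}\right) \left(\left(-4\right) 0\right) = \left(4 + \frac{3 \left(7 - 4 \cdot 1\right)}{2}\right) 0 = \left(4 + \frac{3 \left(7 - 4\right)}{2}\right) 0 = \left(4 + \frac{3}{2} \cdot 3\right) 0 = \left(4 + \frac{9}{2}\right) 0 = \frac{17}{2} \cdot 0 = 0$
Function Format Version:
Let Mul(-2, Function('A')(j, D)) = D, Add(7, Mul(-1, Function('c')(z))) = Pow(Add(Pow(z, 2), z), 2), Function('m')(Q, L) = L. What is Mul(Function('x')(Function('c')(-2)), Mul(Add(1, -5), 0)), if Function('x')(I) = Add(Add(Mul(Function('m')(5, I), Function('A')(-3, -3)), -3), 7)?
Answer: 0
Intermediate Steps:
Function('c')(z) = Add(7, Mul(-1, Pow(Add(z, Pow(z, 2)), 2))) (Function('c')(z) = Add(7, Mul(-1, Pow(Add(Pow(z, 2), z), 2))) = Add(7, Mul(-1, Pow(Add(z, Pow(z, 2)), 2))))
Function('A')(j, D) = Mul(Rational(-1, 2), D)
Function('x')(I) = Add(4, Mul(Rational(3, 2), I)) (Function('x')(I) = Add(Add(Mul(I, Mul(Rational(-1, 2), -3)), -3), 7) = Add(Add(Mul(I, Rational(3, 2)), -3), 7) = Add(Add(Mul(Rational(3, 2), I), -3), 7) = Add(Add(-3, Mul(Rational(3, 2), I)), 7) = Add(4, Mul(Rational(3, 2), I)))
Mul(Function('x')(Function('c')(-2)), Mul(Add(1, -5), 0)) = Mul(Add(4, Mul(Rational(3, 2), Add(7, Mul(-1, Pow(-2, 2), Pow(Add(1, -2), 2))))), Mul(Add(1, -5), 0)) = Mul(Add(4, Mul(Rational(3, 2), Add(7, Mul(-1, 4, Pow(-1, 2))))), Mul(-4, 0)) = Mul(Add(4, Mul(Rational(3, 2), Add(7, Mul(-1, 4, 1)))), 0) = Mul(Add(4, Mul(Rational(3, 2), Add(7, -4))), 0) = Mul(Add(4, Mul(Rational(3, 2), 3)), 0) = Mul(Add(4, Rational(9, 2)), 0) = Mul(Rational(17, 2), 0) = 0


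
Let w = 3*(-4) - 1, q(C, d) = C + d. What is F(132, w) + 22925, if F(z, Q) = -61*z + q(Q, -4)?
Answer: 14856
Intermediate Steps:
w = -13 (w = -12 - 1 = -13)
F(z, Q) = -4 + Q - 61*z (F(z, Q) = -61*z + (Q - 4) = -61*z + (-4 + Q) = -4 + Q - 61*z)
F(132, w) + 22925 = (-4 - 13 - 61*132) + 22925 = (-4 - 13 - 8052) + 22925 = -8069 + 22925 = 14856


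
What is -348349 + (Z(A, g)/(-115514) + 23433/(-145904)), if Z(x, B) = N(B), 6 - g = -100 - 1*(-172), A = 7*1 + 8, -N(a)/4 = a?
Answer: -2935530497910581/8426977328 ≈ -3.4835e+5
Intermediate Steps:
N(a) = -4*a
A = 15 (A = 7 + 8 = 15)
g = -66 (g = 6 - (-100 - 1*(-172)) = 6 - (-100 + 172) = 6 - 1*72 = 6 - 72 = -66)
Z(x, B) = -4*B
-348349 + (Z(A, g)/(-115514) + 23433/(-145904)) = -348349 + (-4*(-66)/(-115514) + 23433/(-145904)) = -348349 + (264*(-1/115514) + 23433*(-1/145904)) = -348349 + (-132/57757 - 23433/145904) = -348349 - 1372679109/8426977328 = -2935530497910581/8426977328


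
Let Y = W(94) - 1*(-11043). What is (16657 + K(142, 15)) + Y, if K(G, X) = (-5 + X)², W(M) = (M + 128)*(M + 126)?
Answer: 76640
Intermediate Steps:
W(M) = (126 + M)*(128 + M) (W(M) = (128 + M)*(126 + M) = (126 + M)*(128 + M))
Y = 59883 (Y = (16128 + 94² + 254*94) - 1*(-11043) = (16128 + 8836 + 23876) + 11043 = 48840 + 11043 = 59883)
(16657 + K(142, 15)) + Y = (16657 + (-5 + 15)²) + 59883 = (16657 + 10²) + 59883 = (16657 + 100) + 59883 = 16757 + 59883 = 76640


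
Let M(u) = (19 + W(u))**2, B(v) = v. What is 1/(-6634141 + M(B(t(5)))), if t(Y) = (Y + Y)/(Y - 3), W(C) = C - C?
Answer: -1/6633780 ≈ -1.5074e-7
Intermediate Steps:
W(C) = 0
t(Y) = 2*Y/(-3 + Y) (t(Y) = (2*Y)/(-3 + Y) = 2*Y/(-3 + Y))
M(u) = 361 (M(u) = (19 + 0)**2 = 19**2 = 361)
1/(-6634141 + M(B(t(5)))) = 1/(-6634141 + 361) = 1/(-6633780) = -1/6633780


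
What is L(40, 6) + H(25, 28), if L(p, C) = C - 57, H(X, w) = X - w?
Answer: -54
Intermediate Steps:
L(p, C) = -57 + C
L(40, 6) + H(25, 28) = (-57 + 6) + (25 - 1*28) = -51 + (25 - 28) = -51 - 3 = -54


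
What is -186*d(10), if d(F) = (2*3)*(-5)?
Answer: 5580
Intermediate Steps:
d(F) = -30 (d(F) = 6*(-5) = -30)
-186*d(10) = -186*(-30) = 5580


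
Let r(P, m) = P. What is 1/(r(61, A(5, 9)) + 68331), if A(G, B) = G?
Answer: 1/68392 ≈ 1.4622e-5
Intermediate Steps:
1/(r(61, A(5, 9)) + 68331) = 1/(61 + 68331) = 1/68392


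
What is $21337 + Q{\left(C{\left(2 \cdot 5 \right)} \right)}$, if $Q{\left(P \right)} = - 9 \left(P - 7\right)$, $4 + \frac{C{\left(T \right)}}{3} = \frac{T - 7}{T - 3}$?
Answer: $\frac{150475}{7} \approx 21496.0$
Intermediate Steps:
$C{\left(T \right)} = -12 + \frac{3 \left(-7 + T\right)}{-3 + T}$ ($C{\left(T \right)} = -12 + 3 \frac{T - 7}{T - 3} = -12 + 3 \frac{-7 + T}{-3 + T} = -12 + \frac{3 \left(-7 + T\right)}{-3 + T}$)
$Q{\left(P \right)} = 63 - 9 P$ ($Q{\left(P \right)} = - 9 \left(-7 + P\right) = 63 - 9 P$)
$21337 + Q{\left(C{\left(2 \cdot 5 \right)} \right)} = 21337 - \left(-63 + 9 \frac{3 \left(5 - 3 \cdot 2 \cdot 5\right)}{-3 + 2 \cdot 5}\right) = 21337 - \left(-63 + 9 \frac{3 \left(5 - 30\right)}{-3 + 10}\right) = 21337 - \left(-63 + 9 \frac{3 \left(5 - 30\right)}{7}\right) = 21337 - \left(-63 + 9 \cdot 3 \cdot \frac{1}{7} \left(-25\right)\right) = 21337 + \left(63 - - \frac{675}{7}\right) = 21337 + \left(63 + \frac{675}{7}\right) = 21337 + \frac{1116}{7} = \frac{150475}{7}$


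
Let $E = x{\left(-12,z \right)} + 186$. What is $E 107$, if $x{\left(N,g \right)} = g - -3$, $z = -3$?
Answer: $19902$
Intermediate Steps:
$x{\left(N,g \right)} = 3 + g$ ($x{\left(N,g \right)} = g + 3 = 3 + g$)
$E = 186$ ($E = \left(3 - 3\right) + 186 = 0 + 186 = 186$)
$E 107 = 186 \cdot 107 = 19902$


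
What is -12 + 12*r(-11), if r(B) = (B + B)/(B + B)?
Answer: 0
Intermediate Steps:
r(B) = 1 (r(B) = (2*B)/((2*B)) = (2*B)*(1/(2*B)) = 1)
-12 + 12*r(-11) = -12 + 12*1 = -12 + 12 = 0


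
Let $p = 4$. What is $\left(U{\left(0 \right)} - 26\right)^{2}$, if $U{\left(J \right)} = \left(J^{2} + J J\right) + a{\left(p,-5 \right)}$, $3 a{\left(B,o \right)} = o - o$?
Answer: $676$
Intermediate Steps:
$a{\left(B,o \right)} = 0$ ($a{\left(B,o \right)} = \frac{o - o}{3} = \frac{1}{3} \cdot 0 = 0$)
$U{\left(J \right)} = 2 J^{2}$ ($U{\left(J \right)} = \left(J^{2} + J J\right) + 0 = \left(J^{2} + J^{2}\right) + 0 = 2 J^{2} + 0 = 2 J^{2}$)
$\left(U{\left(0 \right)} - 26\right)^{2} = \left(2 \cdot 0^{2} - 26\right)^{2} = \left(2 \cdot 0 - 26\right)^{2} = \left(0 - 26\right)^{2} = \left(-26\right)^{2} = 676$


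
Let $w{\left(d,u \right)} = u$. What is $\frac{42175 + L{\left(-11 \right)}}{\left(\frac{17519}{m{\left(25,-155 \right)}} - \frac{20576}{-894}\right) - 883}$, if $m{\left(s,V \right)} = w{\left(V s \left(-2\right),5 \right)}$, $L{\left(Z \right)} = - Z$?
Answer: $\frac{47142855}{2954464} \approx 15.956$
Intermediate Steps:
$m{\left(s,V \right)} = 5$
$\frac{42175 + L{\left(-11 \right)}}{\left(\frac{17519}{m{\left(25,-155 \right)}} - \frac{20576}{-894}\right) - 883} = \frac{42175 - -11}{\left(\frac{17519}{5} - \frac{20576}{-894}\right) - 883} = \frac{42175 + 11}{\left(17519 \cdot \frac{1}{5} - - \frac{10288}{447}\right) - 883} = \frac{42186}{\left(\frac{17519}{5} + \frac{10288}{447}\right) - 883} = \frac{42186}{\frac{7882433}{2235} - 883} = \frac{42186}{\frac{5908928}{2235}} = 42186 \cdot \frac{2235}{5908928} = \frac{47142855}{2954464}$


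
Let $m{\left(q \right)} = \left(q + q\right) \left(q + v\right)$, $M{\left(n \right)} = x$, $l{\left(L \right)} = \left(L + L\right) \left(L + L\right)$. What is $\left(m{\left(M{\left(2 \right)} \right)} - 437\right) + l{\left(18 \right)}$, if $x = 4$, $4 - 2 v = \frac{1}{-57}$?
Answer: $\frac{51703}{57} \approx 907.07$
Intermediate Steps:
$v = \frac{229}{114}$ ($v = 2 - \frac{1}{2 \left(-57\right)} = 2 - - \frac{1}{114} = 2 + \frac{1}{114} = \frac{229}{114} \approx 2.0088$)
$l{\left(L \right)} = 4 L^{2}$ ($l{\left(L \right)} = 2 L 2 L = 4 L^{2}$)
$M{\left(n \right)} = 4$
$m{\left(q \right)} = 2 q \left(\frac{229}{114} + q\right)$ ($m{\left(q \right)} = \left(q + q\right) \left(q + \frac{229}{114}\right) = 2 q \left(\frac{229}{114} + q\right)$)
$\left(m{\left(M{\left(2 \right)} \right)} - 437\right) + l{\left(18 \right)} = \left(\frac{1}{57} \cdot 4 \left(229 + 114 \cdot 4\right) - 437\right) + 4 \cdot 18^{2} = \left(\frac{1}{57} \cdot 4 \left(229 + 456\right) - 437\right) + 4 \cdot 324 = \left(\frac{1}{57} \cdot 4 \cdot 685 - 437\right) + 1296 = \left(\frac{2740}{57} - 437\right) + 1296 = - \frac{22169}{57} + 1296 = \frac{51703}{57}$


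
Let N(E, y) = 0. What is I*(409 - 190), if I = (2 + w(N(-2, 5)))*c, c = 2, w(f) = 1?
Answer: 1314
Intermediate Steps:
I = 6 (I = (2 + 1)*2 = 3*2 = 6)
I*(409 - 190) = 6*(409 - 190) = 6*219 = 1314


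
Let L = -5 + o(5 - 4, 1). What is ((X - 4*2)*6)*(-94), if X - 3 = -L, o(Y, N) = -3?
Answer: -1692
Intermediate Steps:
L = -8 (L = -5 - 3 = -8)
X = 11 (X = 3 - 1*(-8) = 3 + 8 = 11)
((X - 4*2)*6)*(-94) = ((11 - 4*2)*6)*(-94) = ((11 - 8)*6)*(-94) = (3*6)*(-94) = 18*(-94) = -1692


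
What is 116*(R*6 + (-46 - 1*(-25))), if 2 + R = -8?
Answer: -9396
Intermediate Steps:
R = -10 (R = -2 - 8 = -10)
116*(R*6 + (-46 - 1*(-25))) = 116*(-10*6 + (-46 - 1*(-25))) = 116*(-60 + (-46 + 25)) = 116*(-60 - 21) = 116*(-81) = -9396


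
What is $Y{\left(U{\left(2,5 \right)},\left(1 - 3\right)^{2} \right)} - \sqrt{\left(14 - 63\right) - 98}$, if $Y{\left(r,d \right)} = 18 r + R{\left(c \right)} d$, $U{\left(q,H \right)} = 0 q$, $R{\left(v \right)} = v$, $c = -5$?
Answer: $-20 - 7 i \sqrt{3} \approx -20.0 - 12.124 i$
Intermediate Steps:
$U{\left(q,H \right)} = 0$
$Y{\left(r,d \right)} = - 5 d + 18 r$ ($Y{\left(r,d \right)} = 18 r - 5 d = - 5 d + 18 r$)
$Y{\left(U{\left(2,5 \right)},\left(1 - 3\right)^{2} \right)} - \sqrt{\left(14 - 63\right) - 98} = \left(- 5 \left(1 - 3\right)^{2} + 18 \cdot 0\right) - \sqrt{\left(14 - 63\right) - 98} = \left(- 5 \left(-2\right)^{2} + 0\right) - \sqrt{\left(14 - 63\right) - 98} = \left(\left(-5\right) 4 + 0\right) - \sqrt{-49 - 98} = \left(-20 + 0\right) - \sqrt{-147} = -20 - 7 i \sqrt{3}$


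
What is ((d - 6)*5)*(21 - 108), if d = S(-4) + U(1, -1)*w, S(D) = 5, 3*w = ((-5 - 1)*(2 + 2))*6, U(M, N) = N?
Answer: -20445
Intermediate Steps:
w = -48 (w = (((-5 - 1)*(2 + 2))*6)/3 = (-6*4*6)/3 = (-24*6)/3 = (⅓)*(-144) = -48)
d = 53 (d = 5 - 1*(-48) = 5 + 48 = 53)
((d - 6)*5)*(21 - 108) = ((53 - 6)*5)*(21 - 108) = (47*5)*(-87) = 235*(-87) = -20445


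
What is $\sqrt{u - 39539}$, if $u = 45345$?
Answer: $\sqrt{5806} \approx 76.197$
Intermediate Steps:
$\sqrt{u - 39539} = \sqrt{45345 - 39539} = \sqrt{5806}$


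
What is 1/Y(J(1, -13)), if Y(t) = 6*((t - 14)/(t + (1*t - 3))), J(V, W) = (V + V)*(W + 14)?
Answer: -1/72 ≈ -0.013889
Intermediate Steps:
J(V, W) = 2*V*(14 + W) (J(V, W) = (2*V)*(14 + W) = 2*V*(14 + W))
Y(t) = 6*(-14 + t)/(-3 + 2*t) (Y(t) = 6*((-14 + t)/(t + (t - 3))) = 6*((-14 + t)/(t + (-3 + t))) = 6*((-14 + t)/(-3 + 2*t)) = 6*(-14 + t)/(-3 + 2*t))
1/Y(J(1, -13)) = 1/(6*(-14 + 2*1*(14 - 13))/(-3 + 2*(2*1*(14 - 13)))) = 1/(6*(-14 + 2*1*1)/(-3 + 2*(2*1*1))) = 1/(6*(-14 + 2)/(-3 + 2*2)) = 1/(6*(-12)/(-3 + 4)) = 1/(6*(-12)/1) = 1/(6*1*(-12)) = 1/(-72) = -1/72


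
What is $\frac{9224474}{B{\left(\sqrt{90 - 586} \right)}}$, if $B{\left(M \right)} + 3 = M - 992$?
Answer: $- \frac{1311193090}{141503} - \frac{5271128 i \sqrt{31}}{141503} \approx -9266.2 - 207.4 i$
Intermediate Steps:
$B{\left(M \right)} = -995 + M$ ($B{\left(M \right)} = -3 + \left(M - 992\right) = -3 + \left(-992 + M\right) = -995 + M$)
$\frac{9224474}{B{\left(\sqrt{90 - 586} \right)}} = \frac{9224474}{-995 + \sqrt{90 - 586}} = \frac{9224474}{-995 + \sqrt{-496}} = \frac{9224474}{-995 + 4 i \sqrt{31}}$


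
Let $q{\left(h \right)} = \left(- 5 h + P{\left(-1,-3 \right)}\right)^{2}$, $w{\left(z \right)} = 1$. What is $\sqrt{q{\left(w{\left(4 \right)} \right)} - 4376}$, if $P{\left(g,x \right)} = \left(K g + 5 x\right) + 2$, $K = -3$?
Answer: $i \sqrt{4151} \approx 64.428 i$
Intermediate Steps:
$P{\left(g,x \right)} = 2 - 3 g + 5 x$ ($P{\left(g,x \right)} = \left(- 3 g + 5 x\right) + 2 = 2 - 3 g + 5 x$)
$q{\left(h \right)} = \left(-10 - 5 h\right)^{2}$ ($q{\left(h \right)} = \left(- 5 h + \left(2 - -3 + 5 \left(-3\right)\right)\right)^{2} = \left(- 5 h + \left(2 + 3 - 15\right)\right)^{2} = \left(- 5 h - 10\right)^{2} = \left(-10 - 5 h\right)^{2}$)
$\sqrt{q{\left(w{\left(4 \right)} \right)} - 4376} = \sqrt{25 \left(2 + 1\right)^{2} - 4376} = \sqrt{25 \cdot 3^{2} - 4376} = \sqrt{25 \cdot 9 - 4376} = \sqrt{225 - 4376} = \sqrt{-4151} = i \sqrt{4151}$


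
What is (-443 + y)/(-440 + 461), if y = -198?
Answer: -641/21 ≈ -30.524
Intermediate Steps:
(-443 + y)/(-440 + 461) = (-443 - 198)/(-440 + 461) = -641/21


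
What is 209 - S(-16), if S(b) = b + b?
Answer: 241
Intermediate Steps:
S(b) = 2*b
209 - S(-16) = 209 - 2*(-16) = 209 - 1*(-32) = 209 + 32 = 241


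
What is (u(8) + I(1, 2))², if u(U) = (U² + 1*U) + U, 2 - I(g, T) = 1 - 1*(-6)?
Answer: 5625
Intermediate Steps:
I(g, T) = -5 (I(g, T) = 2 - (1 - 1*(-6)) = 2 - (1 + 6) = 2 - 1*7 = 2 - 7 = -5)
u(U) = U² + 2*U (u(U) = (U² + U) + U = (U + U²) + U = U² + 2*U)
(u(8) + I(1, 2))² = (8*(2 + 8) - 5)² = (8*10 - 5)² = (80 - 5)² = 75² = 5625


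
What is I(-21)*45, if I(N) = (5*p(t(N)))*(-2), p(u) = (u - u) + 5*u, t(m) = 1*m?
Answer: 47250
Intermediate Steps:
t(m) = m
p(u) = 5*u (p(u) = 0 + 5*u = 5*u)
I(N) = -50*N (I(N) = (5*(5*N))*(-2) = (25*N)*(-2) = -50*N)
I(-21)*45 = -50*(-21)*45 = 1050*45 = 47250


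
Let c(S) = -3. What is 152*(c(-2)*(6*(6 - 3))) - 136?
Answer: -8344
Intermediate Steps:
152*(c(-2)*(6*(6 - 3))) - 136 = 152*(-18*(6 - 3)) - 136 = 152*(-18*3) - 136 = 152*(-3*18) - 136 = 152*(-54) - 136 = -8208 - 136 = -8344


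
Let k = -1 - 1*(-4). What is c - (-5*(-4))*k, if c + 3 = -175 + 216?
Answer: -22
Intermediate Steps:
k = 3 (k = -1 + 4 = 3)
c = 38 (c = -3 + (-175 + 216) = -3 + 41 = 38)
c - (-5*(-4))*k = 38 - (-5*(-4))*3 = 38 - 20*3 = 38 - 1*60 = 38 - 60 = -22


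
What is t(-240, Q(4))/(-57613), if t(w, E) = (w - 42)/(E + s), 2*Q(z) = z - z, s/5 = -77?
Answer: -282/22181005 ≈ -1.2714e-5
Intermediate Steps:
s = -385 (s = 5*(-77) = -385)
Q(z) = 0 (Q(z) = (z - z)/2 = (1/2)*0 = 0)
t(w, E) = (-42 + w)/(-385 + E) (t(w, E) = (w - 42)/(E - 385) = (-42 + w)/(-385 + E))
t(-240, Q(4))/(-57613) = ((-42 - 240)/(-385 + 0))/(-57613) = (-282/(-385))*(-1/57613) = -1/385*(-282)*(-1/57613) = (282/385)*(-1/57613) = -282/22181005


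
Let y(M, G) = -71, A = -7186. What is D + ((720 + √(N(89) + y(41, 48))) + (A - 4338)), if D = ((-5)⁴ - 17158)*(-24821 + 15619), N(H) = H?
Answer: 152125862 + 3*√2 ≈ 1.5213e+8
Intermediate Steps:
D = 152136666 (D = (625 - 17158)*(-9202) = -16533*(-9202) = 152136666)
D + ((720 + √(N(89) + y(41, 48))) + (A - 4338)) = 152136666 + ((720 + √(89 - 71)) + (-7186 - 4338)) = 152136666 + ((720 + √18) - 11524) = 152136666 + ((720 + 3*√2) - 11524) = 152136666 + (-10804 + 3*√2) = 152125862 + 3*√2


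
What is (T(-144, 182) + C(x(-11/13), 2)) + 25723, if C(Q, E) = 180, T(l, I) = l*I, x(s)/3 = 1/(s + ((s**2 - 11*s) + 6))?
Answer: -305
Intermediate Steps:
x(s) = 3/(6 + s**2 - 10*s) (x(s) = 3/(s + ((s**2 - 11*s) + 6)) = 3/(s + (6 + s**2 - 11*s)) = 3/(6 + s**2 - 10*s))
T(l, I) = I*l
(T(-144, 182) + C(x(-11/13), 2)) + 25723 = (182*(-144) + 180) + 25723 = (-26208 + 180) + 25723 = -26028 + 25723 = -305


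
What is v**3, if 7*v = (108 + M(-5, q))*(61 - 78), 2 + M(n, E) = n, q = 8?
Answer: -5061868813/343 ≈ -1.4758e+7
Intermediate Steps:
M(n, E) = -2 + n
v = -1717/7 (v = ((108 + (-2 - 5))*(61 - 78))/7 = ((108 - 7)*(-17))/7 = (101*(-17))/7 = (1/7)*(-1717) = -1717/7 ≈ -245.29)
v**3 = (-1717/7)**3 = -5061868813/343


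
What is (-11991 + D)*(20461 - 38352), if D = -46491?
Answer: 1046301462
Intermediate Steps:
(-11991 + D)*(20461 - 38352) = (-11991 - 46491)*(20461 - 38352) = -58482*(-17891) = 1046301462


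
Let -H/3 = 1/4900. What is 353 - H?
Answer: 1729703/4900 ≈ 353.00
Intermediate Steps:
H = -3/4900 ≈ -0.00061224
353 - H = 353 - 1*(-3/4900) = 353 + 3/4900 = 1729703/4900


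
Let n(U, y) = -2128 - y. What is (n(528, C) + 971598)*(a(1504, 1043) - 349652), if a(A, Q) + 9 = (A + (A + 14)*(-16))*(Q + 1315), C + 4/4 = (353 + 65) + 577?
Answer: -52369693726508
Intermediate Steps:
C = 994 (C = -1 + ((353 + 65) + 577) = -1 + (418 + 577) = -1 + 995 = 994)
a(A, Q) = -9 + (-224 - 15*A)*(1315 + Q) (a(A, Q) = -9 + (A + (A + 14)*(-16))*(Q + 1315) = -9 + (A + (14 + A)*(-16))*(1315 + Q) = -9 + (A + (-224 - 16*A))*(1315 + Q) = -9 + (-224 - 15*A)*(1315 + Q))
(n(528, C) + 971598)*(a(1504, 1043) - 349652) = ((-2128 - 1*994) + 971598)*((-294569 - 19725*1504 - 224*1043 - 15*1504*1043) - 349652) = ((-2128 - 994) + 971598)*((-294569 - 29666400 - 233632 - 23530080) - 349652) = (-3122 + 971598)*(-53724681 - 349652) = 968476*(-54074333) = -52369693726508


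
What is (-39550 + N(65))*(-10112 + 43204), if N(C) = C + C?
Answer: -1304486640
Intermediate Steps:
N(C) = 2*C
(-39550 + N(65))*(-10112 + 43204) = (-39550 + 2*65)*(-10112 + 43204) = (-39550 + 130)*33092 = -39420*33092 = -1304486640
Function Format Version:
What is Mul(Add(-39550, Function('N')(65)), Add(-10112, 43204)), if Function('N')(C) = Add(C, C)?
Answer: -1304486640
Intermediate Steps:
Function('N')(C) = Mul(2, C)
Mul(Add(-39550, Function('N')(65)), Add(-10112, 43204)) = Mul(Add(-39550, Mul(2, 65)), Add(-10112, 43204)) = Mul(Add(-39550, 130), 33092) = Mul(-39420, 33092) = -1304486640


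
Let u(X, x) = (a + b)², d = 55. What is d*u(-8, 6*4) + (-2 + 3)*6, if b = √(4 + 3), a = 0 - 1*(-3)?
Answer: 886 + 330*√7 ≈ 1759.1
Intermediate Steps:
a = 3 (a = 0 + 3 = 3)
b = √7 ≈ 2.6458
u(X, x) = (3 + √7)²
d*u(-8, 6*4) + (-2 + 3)*6 = 55*(3 + √7)² + (-2 + 3)*6 = 55*(3 + √7)² + 1*6 = 55*(3 + √7)² + 6 = 6 + 55*(3 + √7)²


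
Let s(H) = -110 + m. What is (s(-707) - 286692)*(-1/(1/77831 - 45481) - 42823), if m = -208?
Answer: 4350675906186860799/353983171 ≈ 1.2291e+10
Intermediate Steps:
s(H) = -318 (s(H) = -110 - 208 = -318)
(s(-707) - 286692)*(-1/(1/77831 - 45481) - 42823) = (-318 - 286692)*(-1/(1/77831 - 45481) - 42823) = -287010*(-1/(1/77831 - 45481) - 42823) = -287010*(-1/(-3539831710/77831) - 42823) = -287010*(-1*(-77831/3539831710) - 42823) = -287010*(77831/3539831710 - 42823) = -287010*(-151586213239499/3539831710) = 4350675906186860799/353983171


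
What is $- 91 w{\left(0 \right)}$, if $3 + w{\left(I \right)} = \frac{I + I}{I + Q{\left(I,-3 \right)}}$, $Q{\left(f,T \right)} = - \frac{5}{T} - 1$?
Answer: $273$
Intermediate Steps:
$Q{\left(f,T \right)} = -1 - \frac{5}{T}$
$w{\left(I \right)} = -3 + \frac{2 I}{\frac{2}{3} + I}$ ($w{\left(I \right)} = -3 + \frac{I + I}{I + \frac{-5 - -3}{-3}} = -3 + \frac{2 I}{I - \frac{-5 + 3}{3}} = -3 + \frac{2 I}{I - - \frac{2}{3}} = -3 + \frac{2 I}{I + \frac{2}{3}} = -3 + \frac{2 I}{\frac{2}{3} + I}$)
$- 91 w{\left(0 \right)} = - 91 \frac{3 \left(-2 - 0\right)}{2 + 3 \cdot 0} = - 91 \frac{3 \left(-2 + 0\right)}{2 + 0} = - 91 \cdot 3 \cdot \frac{1}{2} \left(-2\right) = \left(-91\right) \left(-3\right) = 273$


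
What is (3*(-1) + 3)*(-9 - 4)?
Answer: 0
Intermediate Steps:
(3*(-1) + 3)*(-9 - 4) = (-3 + 3)*(-13) = 0*(-13) = 0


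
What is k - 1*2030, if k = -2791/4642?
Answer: -9426051/4642 ≈ -2030.6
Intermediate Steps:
k = -2791/4642 (k = -2791*1/4642 = -2791/4642 ≈ -0.60125)
k - 1*2030 = -2791/4642 - 1*2030 = -2791/4642 - 2030 = -9426051/4642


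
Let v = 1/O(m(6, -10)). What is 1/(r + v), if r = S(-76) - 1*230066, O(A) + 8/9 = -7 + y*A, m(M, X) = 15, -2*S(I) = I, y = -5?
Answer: -746/171600897 ≈ -4.3473e-6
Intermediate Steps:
S(I) = -I/2
O(A) = -71/9 - 5*A (O(A) = -8/9 + (-7 - 5*A) = -71/9 - 5*A)
r = -230028 (r = -1/2*(-76) - 1*230066 = 38 - 230066 = -230028)
v = -9/746 (v = 1/(-71/9 - 5*15) = 1/(-71/9 - 75) = 1/(-746/9) = -9/746 ≈ -0.012064)
1/(r + v) = 1/(-230028 - 9/746) = 1/(-171600897/746) = -746/171600897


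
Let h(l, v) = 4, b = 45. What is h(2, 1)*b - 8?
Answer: 172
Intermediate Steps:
h(2, 1)*b - 8 = 4*45 - 8 = 180 - 8 = 172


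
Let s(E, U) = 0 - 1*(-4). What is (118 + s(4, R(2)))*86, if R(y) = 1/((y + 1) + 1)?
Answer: 10492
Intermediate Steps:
R(y) = 1/(2 + y) (R(y) = 1/((1 + y) + 1) = 1/(2 + y))
s(E, U) = 4 (s(E, U) = 0 + 4 = 4)
(118 + s(4, R(2)))*86 = (118 + 4)*86 = 122*86 = 10492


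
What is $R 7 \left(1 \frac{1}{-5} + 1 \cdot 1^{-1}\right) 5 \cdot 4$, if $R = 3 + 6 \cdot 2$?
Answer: $1680$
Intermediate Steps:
$R = 15$ ($R = 3 + 12 = 15$)
$R 7 \left(1 \frac{1}{-5} + 1 \cdot 1^{-1}\right) 5 \cdot 4 = 15 \cdot 7 \left(1 \frac{1}{-5} + 1 \cdot 1^{-1}\right) 5 \cdot 4 = 105 \left(1 \left(- \frac{1}{5}\right) + 1 \cdot 1\right) 5 \cdot 4 = 105 \left(- \frac{1}{5} + 1\right) 5 \cdot 4 = 105 \cdot \frac{4}{5} \cdot 5 \cdot 4 = 105 \cdot 4 \cdot 4 = 105 \cdot 16 = 1680$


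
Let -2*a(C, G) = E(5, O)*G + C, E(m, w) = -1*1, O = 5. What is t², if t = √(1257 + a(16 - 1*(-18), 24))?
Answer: 1252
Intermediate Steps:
E(m, w) = -1
a(C, G) = G/2 - C/2 (a(C, G) = -(-G + C)/2 = -(C - G)/2 = G/2 - C/2)
t = 2*√313 (t = √(1257 + ((½)*24 - (16 - 1*(-18))/2)) = √(1257 + (12 - (16 + 18)/2)) = √(1257 + (12 - ½*34)) = √(1257 + (12 - 17)) = √(1257 - 5) = √1252 = 2*√313 ≈ 35.384)
t² = (2*√313)² = 1252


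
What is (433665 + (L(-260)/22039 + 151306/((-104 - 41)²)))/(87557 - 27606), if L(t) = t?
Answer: 200950669374809/27779493371225 ≈ 7.2338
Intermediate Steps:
(433665 + (L(-260)/22039 + 151306/((-104 - 41)²)))/(87557 - 27606) = (433665 + (-260/22039 + 151306/((-104 - 41)²)))/(87557 - 27606) = (433665 + (-260*1/22039 + 151306/((-145)²)))/59951 = (433665 + (-260/22039 + 151306/21025))*(1/59951) = (433665 + 3329166434/463369975)*(1/59951) = (200950669374809/463369975)*(1/59951) = 200950669374809/27779493371225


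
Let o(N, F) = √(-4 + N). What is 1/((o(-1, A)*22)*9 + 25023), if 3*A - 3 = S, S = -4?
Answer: 8341/208782183 - 22*I*√5/69594061 ≈ 3.9951e-5 - 7.0686e-7*I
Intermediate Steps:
A = -⅓ (A = 1 + (⅓)*(-4) = 1 - 4/3 = -⅓ ≈ -0.33333)
1/((o(-1, A)*22)*9 + 25023) = 1/((√(-4 - 1)*22)*9 + 25023) = 1/((√(-5)*22)*9 + 25023) = 1/(((I*√5)*22)*9 + 25023) = 1/((22*I*√5)*9 + 25023) = 1/(198*I*√5 + 25023) = 1/(25023 + 198*I*√5)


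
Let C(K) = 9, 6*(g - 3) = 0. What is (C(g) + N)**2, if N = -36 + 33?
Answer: 36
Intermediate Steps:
g = 3 (g = 3 + (1/6)*0 = 3 + 0 = 3)
N = -3
(C(g) + N)**2 = (9 - 3)**2 = 6**2 = 36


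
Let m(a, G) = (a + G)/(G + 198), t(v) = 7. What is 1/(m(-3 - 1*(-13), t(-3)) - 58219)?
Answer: -205/11934878 ≈ -1.7177e-5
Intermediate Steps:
m(a, G) = (G + a)/(198 + G)
1/(m(-3 - 1*(-13), t(-3)) - 58219) = 1/((7 + (-3 - 1*(-13)))/(198 + 7) - 58219) = 1/((7 + (-3 + 13))/205 - 58219) = 1/((7 + 10)/205 - 58219) = 1/((1/205)*17 - 58219) = 1/(17/205 - 58219) = 1/(-11934878/205) = -205/11934878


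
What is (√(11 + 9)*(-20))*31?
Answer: -1240*√5 ≈ -2772.7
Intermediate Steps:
(√(11 + 9)*(-20))*31 = (√20*(-20))*31 = ((2*√5)*(-20))*31 = -40*√5*31 = -1240*√5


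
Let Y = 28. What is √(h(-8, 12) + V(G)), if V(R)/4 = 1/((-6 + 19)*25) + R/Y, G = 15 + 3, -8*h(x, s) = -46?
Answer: √6901167/910 ≈ 2.8868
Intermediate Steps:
h(x, s) = 23/4 (h(x, s) = -⅛*(-46) = 23/4)
G = 18
V(R) = 4/325 + R/7 (V(R) = 4*(1/((-6 + 19)*25) + R/28) = 4*((1/25)/13 + R*(1/28)) = 4*((1/13)*(1/25) + R/28) = 4*(1/325 + R/28) = 4/325 + R/7)
√(h(-8, 12) + V(G)) = √(23/4 + (4/325 + (⅐)*18)) = √(23/4 + (4/325 + 18/7)) = √(23/4 + 5878/2275) = √(75837/9100) = √6901167/910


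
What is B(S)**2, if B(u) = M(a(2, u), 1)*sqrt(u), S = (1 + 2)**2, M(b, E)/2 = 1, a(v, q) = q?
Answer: 36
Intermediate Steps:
M(b, E) = 2 (M(b, E) = 2*1 = 2)
S = 9 (S = 3**2 = 9)
B(u) = 2*sqrt(u)
B(S)**2 = (2*sqrt(9))**2 = (2*3)**2 = 6**2 = 36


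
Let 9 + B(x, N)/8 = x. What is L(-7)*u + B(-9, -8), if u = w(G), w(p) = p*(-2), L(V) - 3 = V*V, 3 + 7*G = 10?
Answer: -248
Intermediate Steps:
G = 1 (G = -3/7 + (1/7)*10 = -3/7 + 10/7 = 1)
B(x, N) = -72 + 8*x
L(V) = 3 + V**2 (L(V) = 3 + V*V = 3 + V**2)
w(p) = -2*p
u = -2 (u = -2*1 = -2)
L(-7)*u + B(-9, -8) = (3 + (-7)**2)*(-2) + (-72 + 8*(-9)) = (3 + 49)*(-2) + (-72 - 72) = 52*(-2) - 144 = -104 - 144 = -248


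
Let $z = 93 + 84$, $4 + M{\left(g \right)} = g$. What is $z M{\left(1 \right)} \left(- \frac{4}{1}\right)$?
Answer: $2124$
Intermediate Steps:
$M{\left(g \right)} = -4 + g$
$z = 177$
$z M{\left(1 \right)} \left(- \frac{4}{1}\right) = 177 \left(-4 + 1\right) \left(- \frac{4}{1}\right) = 177 \left(- 3 \left(\left(-4\right) 1\right)\right) = 177 \left(\left(-3\right) \left(-4\right)\right) = 177 \cdot 12 = 2124$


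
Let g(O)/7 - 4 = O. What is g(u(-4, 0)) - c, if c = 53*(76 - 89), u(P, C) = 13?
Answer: 808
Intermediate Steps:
g(O) = 28 + 7*O
c = -689 (c = 53*(-13) = -689)
g(u(-4, 0)) - c = (28 + 7*13) - 1*(-689) = (28 + 91) + 689 = 119 + 689 = 808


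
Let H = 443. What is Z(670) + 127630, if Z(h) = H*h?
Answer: 424440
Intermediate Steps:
Z(h) = 443*h
Z(670) + 127630 = 443*670 + 127630 = 296810 + 127630 = 424440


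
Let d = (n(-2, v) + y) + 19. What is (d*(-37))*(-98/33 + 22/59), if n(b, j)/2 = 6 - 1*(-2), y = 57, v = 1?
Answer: 17210624/1947 ≈ 8839.6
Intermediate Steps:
n(b, j) = 16 (n(b, j) = 2*(6 - 1*(-2)) = 2*(6 + 2) = 2*8 = 16)
d = 92 (d = (16 + 57) + 19 = 73 + 19 = 92)
(d*(-37))*(-98/33 + 22/59) = (92*(-37))*(-98/33 + 22/59) = -3404*(-98*1/33 + 22*(1/59)) = -3404*(-98/33 + 22/59) = -3404*(-5056/1947) = 17210624/1947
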